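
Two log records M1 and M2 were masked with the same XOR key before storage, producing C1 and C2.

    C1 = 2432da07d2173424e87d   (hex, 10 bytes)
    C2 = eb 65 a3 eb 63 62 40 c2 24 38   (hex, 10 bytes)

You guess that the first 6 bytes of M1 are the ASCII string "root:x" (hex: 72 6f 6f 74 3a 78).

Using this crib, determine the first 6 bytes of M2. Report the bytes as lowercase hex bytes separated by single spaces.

First, C1 ⊕ C2 = (M1 ⊕ K) ⊕ (M2 ⊕ K) = M1 ⊕ M2, so the key drops out. Then M2 = (M1 ⊕ M2) ⊕ M1 over the first 6 bytes.
byte 0: (24 XOR eb) XOR 72 = cf XOR 72 = bd
byte 1: (32 XOR 65) XOR 6f = 57 XOR 6f = 38
byte 2: (da XOR a3) XOR 6f = 79 XOR 6f = 16
byte 3: (07 XOR eb) XOR 74 = ec XOR 74 = 98
byte 4: (d2 XOR 63) XOR 3a = b1 XOR 3a = 8b
byte 5: (17 XOR 62) XOR 78 = 75 XOR 78 = 0d

bd 38 16 98 8b 0d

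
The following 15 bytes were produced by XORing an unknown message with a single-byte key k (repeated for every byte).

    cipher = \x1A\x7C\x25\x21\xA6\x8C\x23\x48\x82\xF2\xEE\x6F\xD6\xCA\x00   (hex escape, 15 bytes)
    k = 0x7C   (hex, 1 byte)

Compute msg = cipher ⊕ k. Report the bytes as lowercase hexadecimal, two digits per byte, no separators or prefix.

The 1-byte key repeats, so the effective keystream is 7c 7c 7c 7c 7c 7c 7c 7c 7c 7c 7c 7c 7c 7c 7c.
byte 0: 00011010 ^ 01111100 = 01100110
byte 1: 01111100 ^ 01111100 = 00000000
byte 2: 00100101 ^ 01111100 = 01011001
byte 3: 00100001 ^ 01111100 = 01011101
byte 4: 10100110 ^ 01111100 = 11011010
byte 5: 10001100 ^ 01111100 = 11110000
byte 6: 00100011 ^ 01111100 = 01011111
byte 7: 01001000 ^ 01111100 = 00110100
byte 8: 10000010 ^ 01111100 = 11111110
byte 9: 11110010 ^ 01111100 = 10001110
byte 10: 11101110 ^ 01111100 = 10010010
byte 11: 01101111 ^ 01111100 = 00010011
byte 12: 11010110 ^ 01111100 = 10101010
byte 13: 11001010 ^ 01111100 = 10110110
byte 14: 00000000 ^ 01111100 = 01111100

6600595ddaf05f34fe8e9213aab67c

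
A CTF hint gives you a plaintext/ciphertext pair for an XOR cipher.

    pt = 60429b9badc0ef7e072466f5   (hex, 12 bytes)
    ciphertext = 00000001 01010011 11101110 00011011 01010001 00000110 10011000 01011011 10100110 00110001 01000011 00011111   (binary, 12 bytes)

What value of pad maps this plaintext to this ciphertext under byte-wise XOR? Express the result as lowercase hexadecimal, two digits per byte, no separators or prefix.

61117580fcc67725a11525ea

Since ciphertext = pt ⊕ pad, XORing both sides with pt gives pad = pt ⊕ ciphertext.
byte 0:  96 XOR   1 =  97
byte 1:  66 XOR  83 =  17
byte 2: 155 XOR 238 = 117
byte 3: 155 XOR  27 = 128
byte 4: 173 XOR  81 = 252
byte 5: 192 XOR   6 = 198
byte 6: 239 XOR 152 = 119
byte 7: 126 XOR  91 =  37
byte 8:   7 XOR 166 = 161
byte 9:  36 XOR  49 =  21
byte 10: 102 XOR  67 =  37
byte 11: 245 XOR  31 = 234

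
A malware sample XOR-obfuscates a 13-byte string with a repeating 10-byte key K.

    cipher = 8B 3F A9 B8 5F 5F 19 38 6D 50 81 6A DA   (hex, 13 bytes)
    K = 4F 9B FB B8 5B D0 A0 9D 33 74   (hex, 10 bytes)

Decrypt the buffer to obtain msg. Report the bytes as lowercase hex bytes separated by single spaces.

c4 a4 52 00 04 8f b9 a5 5e 24 ce f1 21

The 10-byte key repeats, so the effective keystream is 4f 9b fb b8 5b d0 a0 9d 33 74 4f 9b fb.
byte 0: 8b ⊕ 4f = c4
byte 1: 3f ⊕ 9b = a4
byte 2: a9 ⊕ fb = 52
byte 3: b8 ⊕ b8 = 00
byte 4: 5f ⊕ 5b = 04
byte 5: 5f ⊕ d0 = 8f
byte 6: 19 ⊕ a0 = b9
byte 7: 38 ⊕ 9d = a5
byte 8: 6d ⊕ 33 = 5e
byte 9: 50 ⊕ 74 = 24
byte 10: 81 ⊕ 4f = ce
byte 11: 6a ⊕ 9b = f1
byte 12: da ⊕ fb = 21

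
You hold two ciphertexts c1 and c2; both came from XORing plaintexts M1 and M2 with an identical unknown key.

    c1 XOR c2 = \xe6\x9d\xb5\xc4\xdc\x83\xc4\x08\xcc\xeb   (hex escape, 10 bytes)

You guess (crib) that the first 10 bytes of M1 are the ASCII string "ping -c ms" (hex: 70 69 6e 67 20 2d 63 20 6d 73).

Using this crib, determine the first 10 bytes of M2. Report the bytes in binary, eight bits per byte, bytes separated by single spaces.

10010110 11110100 11011011 10100011 11111100 10101110 10100111 00101000 10100001 10011000

Since c1 ⊕ c2 = M1 ⊕ M2, XORing with the guessed M1 bytes yields the corresponding M2 bytes: M2 = (c1 ⊕ c2) ⊕ M1.
byte 0: 11100110 XOR 01110000 = 10010110
byte 1: 10011101 XOR 01101001 = 11110100
byte 2: 10110101 XOR 01101110 = 11011011
byte 3: 11000100 XOR 01100111 = 10100011
byte 4: 11011100 XOR 00100000 = 11111100
byte 5: 10000011 XOR 00101101 = 10101110
byte 6: 11000100 XOR 01100011 = 10100111
byte 7: 00001000 XOR 00100000 = 00101000
byte 8: 11001100 XOR 01101101 = 10100001
byte 9: 11101011 XOR 01110011 = 10011000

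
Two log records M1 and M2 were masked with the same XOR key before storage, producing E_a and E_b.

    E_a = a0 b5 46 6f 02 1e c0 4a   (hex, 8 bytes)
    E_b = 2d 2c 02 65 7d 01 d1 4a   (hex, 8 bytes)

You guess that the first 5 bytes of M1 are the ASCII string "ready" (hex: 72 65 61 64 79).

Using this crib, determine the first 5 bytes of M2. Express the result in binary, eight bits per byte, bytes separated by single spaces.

First, E_a ⊕ E_b = (M1 ⊕ K) ⊕ (M2 ⊕ K) = M1 ⊕ M2, so the key drops out. Then M2 = (M1 ⊕ M2) ⊕ M1 over the first 5 bytes.
byte 0: (a0 XOR 2d) XOR 72 = 8d XOR 72 = ff
byte 1: (b5 XOR 2c) XOR 65 = 99 XOR 65 = fc
byte 2: (46 XOR 02) XOR 61 = 44 XOR 61 = 25
byte 3: (6f XOR 65) XOR 64 = 0a XOR 64 = 6e
byte 4: (02 XOR 7d) XOR 79 = 7f XOR 79 = 06

11111111 11111100 00100101 01101110 00000110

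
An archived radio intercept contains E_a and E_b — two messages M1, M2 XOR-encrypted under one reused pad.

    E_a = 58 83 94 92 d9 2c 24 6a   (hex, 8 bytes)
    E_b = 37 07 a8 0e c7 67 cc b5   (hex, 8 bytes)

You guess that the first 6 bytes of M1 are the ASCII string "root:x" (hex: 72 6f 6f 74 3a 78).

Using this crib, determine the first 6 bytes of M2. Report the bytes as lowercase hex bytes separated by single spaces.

1d eb 53 e8 24 33

First, E_a ⊕ E_b = (M1 ⊕ K) ⊕ (M2 ⊕ K) = M1 ⊕ M2, so the key drops out. Then M2 = (M1 ⊕ M2) ⊕ M1 over the first 6 bytes.
byte 0: (58 ⊕ 37) ⊕ 72 = 6f ⊕ 72 = 1d
byte 1: (83 ⊕ 07) ⊕ 6f = 84 ⊕ 6f = eb
byte 2: (94 ⊕ a8) ⊕ 6f = 3c ⊕ 6f = 53
byte 3: (92 ⊕ 0e) ⊕ 74 = 9c ⊕ 74 = e8
byte 4: (d9 ⊕ c7) ⊕ 3a = 1e ⊕ 3a = 24
byte 5: (2c ⊕ 67) ⊕ 78 = 4b ⊕ 78 = 33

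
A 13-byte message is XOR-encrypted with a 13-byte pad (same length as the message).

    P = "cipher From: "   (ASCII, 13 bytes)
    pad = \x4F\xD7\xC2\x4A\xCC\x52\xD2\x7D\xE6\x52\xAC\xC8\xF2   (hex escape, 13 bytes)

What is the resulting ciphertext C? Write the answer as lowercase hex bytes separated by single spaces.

XOR is its own inverse, so applying the key byte-wise gives the result directly.
63 XOR 4f = 2c
69 XOR d7 = be
70 XOR c2 = b2
68 XOR 4a = 22
65 XOR cc = a9
72 XOR 52 = 20
20 XOR d2 = f2
46 XOR 7d = 3b
72 XOR e6 = 94
6f XOR 52 = 3d
6d XOR ac = c1
3a XOR c8 = f2
20 XOR f2 = d2

2c be b2 22 a9 20 f2 3b 94 3d c1 f2 d2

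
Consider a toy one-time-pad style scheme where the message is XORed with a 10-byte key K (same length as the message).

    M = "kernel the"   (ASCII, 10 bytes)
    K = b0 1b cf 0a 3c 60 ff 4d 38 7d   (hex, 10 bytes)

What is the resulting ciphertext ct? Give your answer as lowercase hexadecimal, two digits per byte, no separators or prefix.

db7ebd64590cdf395018

XOR is its own inverse, so applying the key byte-wise gives the result directly.
byte 0: 01101011 xor 10110000 = 11011011
byte 1: 01100101 xor 00011011 = 01111110
byte 2: 01110010 xor 11001111 = 10111101
byte 3: 01101110 xor 00001010 = 01100100
byte 4: 01100101 xor 00111100 = 01011001
byte 5: 01101100 xor 01100000 = 00001100
byte 6: 00100000 xor 11111111 = 11011111
byte 7: 01110100 xor 01001101 = 00111001
byte 8: 01101000 xor 00111000 = 01010000
byte 9: 01100101 xor 01111101 = 00011000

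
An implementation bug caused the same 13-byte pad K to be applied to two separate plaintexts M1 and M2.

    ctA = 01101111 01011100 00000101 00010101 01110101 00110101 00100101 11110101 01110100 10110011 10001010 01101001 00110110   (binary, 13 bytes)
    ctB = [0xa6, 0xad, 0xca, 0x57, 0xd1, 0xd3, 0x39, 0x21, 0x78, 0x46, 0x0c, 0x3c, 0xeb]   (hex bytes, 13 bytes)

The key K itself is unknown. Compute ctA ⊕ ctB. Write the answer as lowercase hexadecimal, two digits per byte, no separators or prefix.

ctA ⊕ ctB = (M1 ⊕ K) ⊕ (M2 ⊕ K) = M1 ⊕ M2 — the shared key cancels under XOR.
01101111 ^ 10100110 = 11001001
01011100 ^ 10101101 = 11110001
00000101 ^ 11001010 = 11001111
00010101 ^ 01010111 = 01000010
01110101 ^ 11010001 = 10100100
00110101 ^ 11010011 = 11100110
00100101 ^ 00111001 = 00011100
11110101 ^ 00100001 = 11010100
01110100 ^ 01111000 = 00001100
10110011 ^ 01000110 = 11110101
10001010 ^ 00001100 = 10000110
01101001 ^ 00111100 = 01010101
00110110 ^ 11101011 = 11011101

c9f1cf42a4e61cd40cf58655dd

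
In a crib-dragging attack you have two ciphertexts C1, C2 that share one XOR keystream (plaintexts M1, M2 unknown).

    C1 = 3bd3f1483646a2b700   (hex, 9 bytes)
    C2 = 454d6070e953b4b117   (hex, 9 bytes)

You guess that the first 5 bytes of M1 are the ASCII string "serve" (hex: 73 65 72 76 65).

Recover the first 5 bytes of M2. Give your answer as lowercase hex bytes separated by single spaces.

0d fb e3 4e ba

First, C1 ⊕ C2 = (M1 ⊕ K) ⊕ (M2 ⊕ K) = M1 ⊕ M2, so the key drops out. Then M2 = (M1 ⊕ M2) ⊕ M1 over the first 5 bytes.
byte 0: (3b XOR 45) XOR 73 = 7e XOR 73 = 0d
byte 1: (d3 XOR 4d) XOR 65 = 9e XOR 65 = fb
byte 2: (f1 XOR 60) XOR 72 = 91 XOR 72 = e3
byte 3: (48 XOR 70) XOR 76 = 38 XOR 76 = 4e
byte 4: (36 XOR e9) XOR 65 = df XOR 65 = ba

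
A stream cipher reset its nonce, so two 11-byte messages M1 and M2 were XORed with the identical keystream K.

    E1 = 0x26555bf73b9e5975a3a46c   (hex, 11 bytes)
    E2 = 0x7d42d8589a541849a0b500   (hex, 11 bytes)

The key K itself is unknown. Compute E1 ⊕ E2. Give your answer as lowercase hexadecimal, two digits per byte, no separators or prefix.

E1 ⊕ E2 = (M1 ⊕ K) ⊕ (M2 ⊕ K) = M1 ⊕ M2 — the shared key cancels under XOR.
26 ^ 7d = 5b
55 ^ 42 = 17
5b ^ d8 = 83
f7 ^ 58 = af
3b ^ 9a = a1
9e ^ 54 = ca
59 ^ 18 = 41
75 ^ 49 = 3c
a3 ^ a0 = 03
a4 ^ b5 = 11
6c ^ 00 = 6c

5b1783afa1ca413c03116c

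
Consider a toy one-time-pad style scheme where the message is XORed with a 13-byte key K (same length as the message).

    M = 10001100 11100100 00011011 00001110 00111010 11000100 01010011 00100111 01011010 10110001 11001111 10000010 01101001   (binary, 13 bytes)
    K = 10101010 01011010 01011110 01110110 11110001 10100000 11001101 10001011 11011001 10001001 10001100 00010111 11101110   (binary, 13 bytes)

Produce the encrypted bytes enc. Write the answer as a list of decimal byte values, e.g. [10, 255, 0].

XOR is its own inverse, so applying the key byte-wise gives the result directly.
8c XOR aa = 26
e4 XOR 5a = be
1b XOR 5e = 45
0e XOR 76 = 78
3a XOR f1 = cb
c4 XOR a0 = 64
53 XOR cd = 9e
27 XOR 8b = ac
5a XOR d9 = 83
b1 XOR 89 = 38
cf XOR 8c = 43
82 XOR 17 = 95
69 XOR ee = 87

[38, 190, 69, 120, 203, 100, 158, 172, 131, 56, 67, 149, 135]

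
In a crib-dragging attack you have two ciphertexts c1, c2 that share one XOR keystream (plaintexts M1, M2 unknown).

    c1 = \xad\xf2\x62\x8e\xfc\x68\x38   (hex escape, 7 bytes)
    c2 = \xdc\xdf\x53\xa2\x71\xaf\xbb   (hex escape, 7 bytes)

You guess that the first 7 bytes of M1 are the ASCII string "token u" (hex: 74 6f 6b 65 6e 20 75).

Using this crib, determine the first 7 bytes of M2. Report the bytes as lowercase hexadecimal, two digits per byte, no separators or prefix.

First, c1 ⊕ c2 = (M1 ⊕ K) ⊕ (M2 ⊕ K) = M1 ⊕ M2, so the key drops out. Then M2 = (M1 ⊕ M2) ⊕ M1 over the first 7 bytes.
byte 0: (ad ^ dc) ^ 74 = 71 ^ 74 = 05
byte 1: (f2 ^ df) ^ 6f = 2d ^ 6f = 42
byte 2: (62 ^ 53) ^ 6b = 31 ^ 6b = 5a
byte 3: (8e ^ a2) ^ 65 = 2c ^ 65 = 49
byte 4: (fc ^ 71) ^ 6e = 8d ^ 6e = e3
byte 5: (68 ^ af) ^ 20 = c7 ^ 20 = e7
byte 6: (38 ^ bb) ^ 75 = 83 ^ 75 = f6

05425a49e3e7f6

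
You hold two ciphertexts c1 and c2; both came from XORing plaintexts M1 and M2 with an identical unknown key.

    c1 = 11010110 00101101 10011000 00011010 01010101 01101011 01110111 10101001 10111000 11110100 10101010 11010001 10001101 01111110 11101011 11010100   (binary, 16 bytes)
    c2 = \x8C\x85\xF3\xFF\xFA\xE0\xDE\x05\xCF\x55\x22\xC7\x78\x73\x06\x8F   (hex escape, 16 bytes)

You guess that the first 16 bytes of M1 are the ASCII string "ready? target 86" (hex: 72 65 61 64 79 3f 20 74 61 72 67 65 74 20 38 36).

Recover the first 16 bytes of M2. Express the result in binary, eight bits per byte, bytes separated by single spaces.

00101000 11001101 00001010 10000001 11010110 10110100 10001001 11011000 00010110 11010011 11101111 01110011 10000001 00101101 11010101 01101101

First, c1 ⊕ c2 = (M1 ⊕ K) ⊕ (M2 ⊕ K) = M1 ⊕ M2, so the key drops out. Then M2 = (M1 ⊕ M2) ⊕ M1 over the first 16 bytes.
byte 0: (d6 xor 8c) xor 72 = 5a xor 72 = 28
byte 1: (2d xor 85) xor 65 = a8 xor 65 = cd
byte 2: (98 xor f3) xor 61 = 6b xor 61 = 0a
byte 3: (1a xor ff) xor 64 = e5 xor 64 = 81
byte 4: (55 xor fa) xor 79 = af xor 79 = d6
byte 5: (6b xor e0) xor 3f = 8b xor 3f = b4
byte 6: (77 xor de) xor 20 = a9 xor 20 = 89
byte 7: (a9 xor 05) xor 74 = ac xor 74 = d8
byte 8: (b8 xor cf) xor 61 = 77 xor 61 = 16
byte 9: (f4 xor 55) xor 72 = a1 xor 72 = d3
byte 10: (aa xor 22) xor 67 = 88 xor 67 = ef
byte 11: (d1 xor c7) xor 65 = 16 xor 65 = 73
byte 12: (8d xor 78) xor 74 = f5 xor 74 = 81
byte 13: (7e xor 73) xor 20 = 0d xor 20 = 2d
byte 14: (eb xor 06) xor 38 = ed xor 38 = d5
byte 15: (d4 xor 8f) xor 36 = 5b xor 36 = 6d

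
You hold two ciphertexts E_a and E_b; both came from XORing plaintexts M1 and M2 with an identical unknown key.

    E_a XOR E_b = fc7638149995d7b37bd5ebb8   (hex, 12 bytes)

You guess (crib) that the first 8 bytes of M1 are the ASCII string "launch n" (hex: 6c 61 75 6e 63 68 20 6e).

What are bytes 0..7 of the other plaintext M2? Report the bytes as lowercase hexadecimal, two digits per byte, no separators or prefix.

90174d7afafdf7dd

Since E_a ⊕ E_b = M1 ⊕ M2, XORing with the guessed M1 bytes yields the corresponding M2 bytes: M2 = (E_a ⊕ E_b) ⊕ M1.
byte 0: fc ^ 6c = 90
byte 1: 76 ^ 61 = 17
byte 2: 38 ^ 75 = 4d
byte 3: 14 ^ 6e = 7a
byte 4: 99 ^ 63 = fa
byte 5: 95 ^ 68 = fd
byte 6: d7 ^ 20 = f7
byte 7: b3 ^ 6e = dd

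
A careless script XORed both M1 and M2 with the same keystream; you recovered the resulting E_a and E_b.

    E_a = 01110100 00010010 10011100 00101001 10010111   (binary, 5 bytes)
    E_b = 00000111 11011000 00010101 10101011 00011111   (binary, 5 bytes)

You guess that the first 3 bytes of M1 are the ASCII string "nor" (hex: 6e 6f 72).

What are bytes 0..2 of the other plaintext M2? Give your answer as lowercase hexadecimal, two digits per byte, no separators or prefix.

First, E_a ⊕ E_b = (M1 ⊕ K) ⊕ (M2 ⊕ K) = M1 ⊕ M2, so the key drops out. Then M2 = (M1 ⊕ M2) ⊕ M1 over the first 3 bytes.
byte 0: (74 xor 07) xor 6e = 73 xor 6e = 1d
byte 1: (12 xor d8) xor 6f = ca xor 6f = a5
byte 2: (9c xor 15) xor 72 = 89 xor 72 = fb

1da5fb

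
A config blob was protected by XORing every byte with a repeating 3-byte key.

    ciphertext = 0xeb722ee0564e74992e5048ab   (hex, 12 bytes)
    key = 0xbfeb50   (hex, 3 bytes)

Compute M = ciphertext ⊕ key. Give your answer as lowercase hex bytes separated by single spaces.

54 99 7e 5f bd 1e cb 72 7e ef a3 fb

The 3-byte key repeats, so the effective keystream is bf eb 50 bf eb 50 bf eb 50 bf eb 50.
byte 0: 11101011 xor 10111111 = 01010100
byte 1: 01110010 xor 11101011 = 10011001
byte 2: 00101110 xor 01010000 = 01111110
byte 3: 11100000 xor 10111111 = 01011111
byte 4: 01010110 xor 11101011 = 10111101
byte 5: 01001110 xor 01010000 = 00011110
byte 6: 01110100 xor 10111111 = 11001011
byte 7: 10011001 xor 11101011 = 01110010
byte 8: 00101110 xor 01010000 = 01111110
byte 9: 01010000 xor 10111111 = 11101111
byte 10: 01001000 xor 11101011 = 10100011
byte 11: 10101011 xor 01010000 = 11111011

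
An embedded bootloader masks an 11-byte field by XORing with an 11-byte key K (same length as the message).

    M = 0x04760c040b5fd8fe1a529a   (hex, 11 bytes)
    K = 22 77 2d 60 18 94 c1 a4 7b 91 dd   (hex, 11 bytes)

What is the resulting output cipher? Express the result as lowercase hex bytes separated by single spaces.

XOR is its own inverse, so applying the key byte-wise gives the result directly.
00000100 ^ 00100010 = 00100110
01110110 ^ 01110111 = 00000001
00001100 ^ 00101101 = 00100001
00000100 ^ 01100000 = 01100100
00001011 ^ 00011000 = 00010011
01011111 ^ 10010100 = 11001011
11011000 ^ 11000001 = 00011001
11111110 ^ 10100100 = 01011010
00011010 ^ 01111011 = 01100001
01010010 ^ 10010001 = 11000011
10011010 ^ 11011101 = 01000111

26 01 21 64 13 cb 19 5a 61 c3 47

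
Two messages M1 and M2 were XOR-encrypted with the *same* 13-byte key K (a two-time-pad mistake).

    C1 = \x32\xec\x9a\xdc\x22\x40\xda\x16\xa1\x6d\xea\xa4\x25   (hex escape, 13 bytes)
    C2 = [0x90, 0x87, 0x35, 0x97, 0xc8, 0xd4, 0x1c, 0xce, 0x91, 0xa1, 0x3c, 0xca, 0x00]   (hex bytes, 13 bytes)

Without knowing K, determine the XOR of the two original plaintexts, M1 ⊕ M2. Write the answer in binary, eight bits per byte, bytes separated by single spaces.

C1 ⊕ C2 = (M1 ⊕ K) ⊕ (M2 ⊕ K) = M1 ⊕ M2 — the shared key cancels under XOR.
00110010 ⊕ 10010000 = 10100010
11101100 ⊕ 10000111 = 01101011
10011010 ⊕ 00110101 = 10101111
11011100 ⊕ 10010111 = 01001011
00100010 ⊕ 11001000 = 11101010
01000000 ⊕ 11010100 = 10010100
11011010 ⊕ 00011100 = 11000110
00010110 ⊕ 11001110 = 11011000
10100001 ⊕ 10010001 = 00110000
01101101 ⊕ 10100001 = 11001100
11101010 ⊕ 00111100 = 11010110
10100100 ⊕ 11001010 = 01101110
00100101 ⊕ 00000000 = 00100101

10100010 01101011 10101111 01001011 11101010 10010100 11000110 11011000 00110000 11001100 11010110 01101110 00100101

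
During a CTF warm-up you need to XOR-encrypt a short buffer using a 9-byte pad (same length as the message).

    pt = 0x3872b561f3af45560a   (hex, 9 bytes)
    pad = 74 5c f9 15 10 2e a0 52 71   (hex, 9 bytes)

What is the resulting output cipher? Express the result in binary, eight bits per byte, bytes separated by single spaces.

XOR is its own inverse, so applying the key byte-wise gives the result directly.
byte 0: 38 ⊕ 74 = 4c
byte 1: 72 ⊕ 5c = 2e
byte 2: b5 ⊕ f9 = 4c
byte 3: 61 ⊕ 15 = 74
byte 4: f3 ⊕ 10 = e3
byte 5: af ⊕ 2e = 81
byte 6: 45 ⊕ a0 = e5
byte 7: 56 ⊕ 52 = 04
byte 8: 0a ⊕ 71 = 7b

01001100 00101110 01001100 01110100 11100011 10000001 11100101 00000100 01111011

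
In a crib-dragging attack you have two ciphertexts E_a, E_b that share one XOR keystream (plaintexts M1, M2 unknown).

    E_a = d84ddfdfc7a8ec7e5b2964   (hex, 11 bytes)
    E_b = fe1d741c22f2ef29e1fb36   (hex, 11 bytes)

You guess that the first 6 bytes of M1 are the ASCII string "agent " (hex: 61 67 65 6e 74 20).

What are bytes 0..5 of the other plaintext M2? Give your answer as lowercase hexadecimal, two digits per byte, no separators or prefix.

First, E_a ⊕ E_b = (M1 ⊕ K) ⊕ (M2 ⊕ K) = M1 ⊕ M2, so the key drops out. Then M2 = (M1 ⊕ M2) ⊕ M1 over the first 6 bytes.
byte 0: (d8 XOR fe) XOR 61 = 26 XOR 61 = 47
byte 1: (4d XOR 1d) XOR 67 = 50 XOR 67 = 37
byte 2: (df XOR 74) XOR 65 = ab XOR 65 = ce
byte 3: (df XOR 1c) XOR 6e = c3 XOR 6e = ad
byte 4: (c7 XOR 22) XOR 74 = e5 XOR 74 = 91
byte 5: (a8 XOR f2) XOR 20 = 5a XOR 20 = 7a

4737cead917a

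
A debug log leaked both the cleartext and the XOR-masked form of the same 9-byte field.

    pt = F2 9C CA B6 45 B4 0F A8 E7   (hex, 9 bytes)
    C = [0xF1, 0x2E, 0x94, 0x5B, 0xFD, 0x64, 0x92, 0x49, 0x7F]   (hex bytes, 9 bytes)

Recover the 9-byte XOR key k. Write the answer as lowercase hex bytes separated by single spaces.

03 b2 5e ed b8 d0 9d e1 98

Since C = pt ⊕ k, XORing both sides with pt gives k = pt ⊕ C.
f2 XOR f1 = 03
9c XOR 2e = b2
ca XOR 94 = 5e
b6 XOR 5b = ed
45 XOR fd = b8
b4 XOR 64 = d0
0f XOR 92 = 9d
a8 XOR 49 = e1
e7 XOR 7f = 98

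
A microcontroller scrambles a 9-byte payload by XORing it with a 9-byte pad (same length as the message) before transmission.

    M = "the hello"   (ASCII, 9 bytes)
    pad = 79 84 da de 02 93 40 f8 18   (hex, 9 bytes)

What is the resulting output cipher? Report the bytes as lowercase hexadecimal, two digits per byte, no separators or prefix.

0decbffe6af62c9477

byte 0: 74 ^ 79 = 0d
byte 1: 68 ^ 84 = ec
byte 2: 65 ^ da = bf
byte 3: 20 ^ de = fe
byte 4: 68 ^ 02 = 6a
byte 5: 65 ^ 93 = f6
byte 6: 6c ^ 40 = 2c
byte 7: 6c ^ f8 = 94
byte 8: 6f ^ 18 = 77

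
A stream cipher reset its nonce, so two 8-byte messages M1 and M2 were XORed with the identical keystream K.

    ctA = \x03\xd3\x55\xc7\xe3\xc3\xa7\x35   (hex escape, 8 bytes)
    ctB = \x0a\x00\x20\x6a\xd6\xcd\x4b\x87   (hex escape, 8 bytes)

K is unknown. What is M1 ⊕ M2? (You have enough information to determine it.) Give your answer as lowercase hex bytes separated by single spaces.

ctA ⊕ ctB = (M1 ⊕ K) ⊕ (M2 ⊕ K) = M1 ⊕ M2 — the shared key cancels under XOR.
03 xor 0a = 09
d3 xor 00 = d3
55 xor 20 = 75
c7 xor 6a = ad
e3 xor d6 = 35
c3 xor cd = 0e
a7 xor 4b = ec
35 xor 87 = b2

09 d3 75 ad 35 0e ec b2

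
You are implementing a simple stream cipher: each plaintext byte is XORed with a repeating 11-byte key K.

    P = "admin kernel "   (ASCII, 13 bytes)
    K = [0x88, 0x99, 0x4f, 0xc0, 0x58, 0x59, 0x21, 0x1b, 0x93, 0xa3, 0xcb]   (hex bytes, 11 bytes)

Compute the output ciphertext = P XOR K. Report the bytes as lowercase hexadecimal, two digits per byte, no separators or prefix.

e9fd22a936794a7ee1cdaee4b9

The 11-byte key repeats, so the effective keystream is 88 99 4f c0 58 59 21 1b 93 a3 cb 88 99.
byte 0: 61 ^ 88 = e9
byte 1: 64 ^ 99 = fd
byte 2: 6d ^ 4f = 22
byte 3: 69 ^ c0 = a9
byte 4: 6e ^ 58 = 36
byte 5: 20 ^ 59 = 79
byte 6: 6b ^ 21 = 4a
byte 7: 65 ^ 1b = 7e
byte 8: 72 ^ 93 = e1
byte 9: 6e ^ a3 = cd
byte 10: 65 ^ cb = ae
byte 11: 6c ^ 88 = e4
byte 12: 20 ^ 99 = b9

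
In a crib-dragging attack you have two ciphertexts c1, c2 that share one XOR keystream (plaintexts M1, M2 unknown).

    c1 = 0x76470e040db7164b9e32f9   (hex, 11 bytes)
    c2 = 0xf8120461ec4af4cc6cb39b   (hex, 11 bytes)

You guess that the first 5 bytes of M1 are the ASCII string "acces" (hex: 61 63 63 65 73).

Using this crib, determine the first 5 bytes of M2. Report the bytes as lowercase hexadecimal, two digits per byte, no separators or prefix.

ef36690092

First, c1 ⊕ c2 = (M1 ⊕ K) ⊕ (M2 ⊕ K) = M1 ⊕ M2, so the key drops out. Then M2 = (M1 ⊕ M2) ⊕ M1 over the first 5 bytes.
byte 0: (76 XOR f8) XOR 61 = 8e XOR 61 = ef
byte 1: (47 XOR 12) XOR 63 = 55 XOR 63 = 36
byte 2: (0e XOR 04) XOR 63 = 0a XOR 63 = 69
byte 3: (04 XOR 61) XOR 65 = 65 XOR 65 = 00
byte 4: (0d XOR ec) XOR 73 = e1 XOR 73 = 92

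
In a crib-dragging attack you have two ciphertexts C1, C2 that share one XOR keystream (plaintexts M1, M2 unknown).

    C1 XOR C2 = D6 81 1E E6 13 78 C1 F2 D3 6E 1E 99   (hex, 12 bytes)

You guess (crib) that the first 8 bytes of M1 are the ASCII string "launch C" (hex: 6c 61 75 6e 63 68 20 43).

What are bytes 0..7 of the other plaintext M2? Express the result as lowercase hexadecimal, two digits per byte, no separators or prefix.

bae06b887010e1b1

Since C1 ⊕ C2 = M1 ⊕ M2, XORing with the guessed M1 bytes yields the corresponding M2 bytes: M2 = (C1 ⊕ C2) ⊕ M1.
d6 XOR 6c = ba
81 XOR 61 = e0
1e XOR 75 = 6b
e6 XOR 6e = 88
13 XOR 63 = 70
78 XOR 68 = 10
c1 XOR 20 = e1
f2 XOR 43 = b1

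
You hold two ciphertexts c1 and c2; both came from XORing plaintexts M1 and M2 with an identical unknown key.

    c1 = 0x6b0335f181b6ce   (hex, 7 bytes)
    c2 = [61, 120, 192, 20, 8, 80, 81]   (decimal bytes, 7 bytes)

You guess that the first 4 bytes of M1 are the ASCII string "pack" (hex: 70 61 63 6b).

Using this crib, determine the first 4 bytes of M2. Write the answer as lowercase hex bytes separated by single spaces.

26 1a 96 8e

First, c1 ⊕ c2 = (M1 ⊕ K) ⊕ (M2 ⊕ K) = M1 ⊕ M2, so the key drops out. Then M2 = (M1 ⊕ M2) ⊕ M1 over the first 4 bytes.
byte 0: (6b xor 3d) xor 70 = 56 xor 70 = 26
byte 1: (03 xor 78) xor 61 = 7b xor 61 = 1a
byte 2: (35 xor c0) xor 63 = f5 xor 63 = 96
byte 3: (f1 xor 14) xor 6b = e5 xor 6b = 8e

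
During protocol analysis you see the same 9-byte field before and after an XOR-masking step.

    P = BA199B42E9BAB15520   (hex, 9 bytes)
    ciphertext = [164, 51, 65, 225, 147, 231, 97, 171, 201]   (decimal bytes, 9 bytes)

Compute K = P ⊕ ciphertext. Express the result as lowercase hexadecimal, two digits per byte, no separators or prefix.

1e2adaa37a5dd0fee9

Since ciphertext = P ⊕ K, XORing both sides with P gives K = P ⊕ ciphertext.
byte 0: 186 ^ 164 =  30
byte 1:  25 ^  51 =  42
byte 2: 155 ^  65 = 218
byte 3:  66 ^ 225 = 163
byte 4: 233 ^ 147 = 122
byte 5: 186 ^ 231 =  93
byte 6: 177 ^  97 = 208
byte 7:  85 ^ 171 = 254
byte 8:  32 ^ 201 = 233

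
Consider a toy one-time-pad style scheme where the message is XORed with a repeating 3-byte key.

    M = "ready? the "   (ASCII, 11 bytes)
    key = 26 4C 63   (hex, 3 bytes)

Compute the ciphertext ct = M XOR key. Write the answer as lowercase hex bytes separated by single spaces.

54 29 02 42 35 5c 06 38 0b 43 6c

The 3-byte key repeats, so the effective keystream is 26 4c 63 26 4c 63 26 4c 63 26 4c.
byte 0: 72 xor 26 = 54
byte 1: 65 xor 4c = 29
byte 2: 61 xor 63 = 02
byte 3: 64 xor 26 = 42
byte 4: 79 xor 4c = 35
byte 5: 3f xor 63 = 5c
byte 6: 20 xor 26 = 06
byte 7: 74 xor 4c = 38
byte 8: 68 xor 63 = 0b
byte 9: 65 xor 26 = 43
byte 10: 20 xor 4c = 6c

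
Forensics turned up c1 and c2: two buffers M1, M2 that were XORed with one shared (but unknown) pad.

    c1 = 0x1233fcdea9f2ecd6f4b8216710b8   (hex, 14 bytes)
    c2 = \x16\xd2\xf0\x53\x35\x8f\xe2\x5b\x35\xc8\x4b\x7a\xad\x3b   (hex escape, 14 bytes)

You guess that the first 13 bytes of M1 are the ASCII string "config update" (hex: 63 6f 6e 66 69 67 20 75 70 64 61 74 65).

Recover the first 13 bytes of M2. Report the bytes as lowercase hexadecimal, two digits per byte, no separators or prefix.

First, c1 ⊕ c2 = (M1 ⊕ K) ⊕ (M2 ⊕ K) = M1 ⊕ M2, so the key drops out. Then M2 = (M1 ⊕ M2) ⊕ M1 over the first 13 bytes.
byte 0: (12 ^ 16) ^ 63 = 04 ^ 63 = 67
byte 1: (33 ^ d2) ^ 6f = e1 ^ 6f = 8e
byte 2: (fc ^ f0) ^ 6e = 0c ^ 6e = 62
byte 3: (de ^ 53) ^ 66 = 8d ^ 66 = eb
byte 4: (a9 ^ 35) ^ 69 = 9c ^ 69 = f5
byte 5: (f2 ^ 8f) ^ 67 = 7d ^ 67 = 1a
byte 6: (ec ^ e2) ^ 20 = 0e ^ 20 = 2e
byte 7: (d6 ^ 5b) ^ 75 = 8d ^ 75 = f8
byte 8: (f4 ^ 35) ^ 70 = c1 ^ 70 = b1
byte 9: (b8 ^ c8) ^ 64 = 70 ^ 64 = 14
byte 10: (21 ^ 4b) ^ 61 = 6a ^ 61 = 0b
byte 11: (67 ^ 7a) ^ 74 = 1d ^ 74 = 69
byte 12: (10 ^ ad) ^ 65 = bd ^ 65 = d8

678e62ebf51a2ef8b1140b69d8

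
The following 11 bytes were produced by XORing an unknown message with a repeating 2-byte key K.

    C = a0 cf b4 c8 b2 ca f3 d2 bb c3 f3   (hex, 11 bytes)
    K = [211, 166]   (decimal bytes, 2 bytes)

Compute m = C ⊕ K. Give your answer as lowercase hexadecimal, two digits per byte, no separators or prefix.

The 2-byte key repeats, so the effective keystream is d3 a6 d3 a6 d3 a6 d3 a6 d3 a6 d3.
byte 0: a0 ^ d3 = 73
byte 1: cf ^ a6 = 69
byte 2: b4 ^ d3 = 67
byte 3: c8 ^ a6 = 6e
byte 4: b2 ^ d3 = 61
byte 5: ca ^ a6 = 6c
byte 6: f3 ^ d3 = 20
byte 7: d2 ^ a6 = 74
byte 8: bb ^ d3 = 68
byte 9: c3 ^ a6 = 65
byte 10: f3 ^ d3 = 20

7369676e616c2074686520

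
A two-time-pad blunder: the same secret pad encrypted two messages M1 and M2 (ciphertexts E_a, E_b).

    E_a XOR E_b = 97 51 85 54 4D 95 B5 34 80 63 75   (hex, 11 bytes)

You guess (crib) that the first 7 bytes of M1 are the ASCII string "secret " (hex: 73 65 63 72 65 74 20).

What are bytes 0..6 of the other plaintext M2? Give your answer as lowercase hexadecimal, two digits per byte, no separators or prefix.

Since E_a ⊕ E_b = M1 ⊕ M2, XORing with the guessed M1 bytes yields the corresponding M2 bytes: M2 = (E_a ⊕ E_b) ⊕ M1.
10010111 ⊕ 01110011 = 11100100
01010001 ⊕ 01100101 = 00110100
10000101 ⊕ 01100011 = 11100110
01010100 ⊕ 01110010 = 00100110
01001101 ⊕ 01100101 = 00101000
10010101 ⊕ 01110100 = 11100001
10110101 ⊕ 00100000 = 10010101

e434e62628e195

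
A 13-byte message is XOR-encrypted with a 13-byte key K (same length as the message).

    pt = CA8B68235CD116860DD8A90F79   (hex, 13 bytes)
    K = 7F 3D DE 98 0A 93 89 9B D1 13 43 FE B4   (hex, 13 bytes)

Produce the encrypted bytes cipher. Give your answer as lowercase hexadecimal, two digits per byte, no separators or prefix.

b5b6b6bb56429f1ddccbeaf1cd

XOR is its own inverse, so applying the key byte-wise gives the result directly.
11001010 xor 01111111 = 10110101
10001011 xor 00111101 = 10110110
01101000 xor 11011110 = 10110110
00100011 xor 10011000 = 10111011
01011100 xor 00001010 = 01010110
11010001 xor 10010011 = 01000010
00010110 xor 10001001 = 10011111
10000110 xor 10011011 = 00011101
00001101 xor 11010001 = 11011100
11011000 xor 00010011 = 11001011
10101001 xor 01000011 = 11101010
00001111 xor 11111110 = 11110001
01111001 xor 10110100 = 11001101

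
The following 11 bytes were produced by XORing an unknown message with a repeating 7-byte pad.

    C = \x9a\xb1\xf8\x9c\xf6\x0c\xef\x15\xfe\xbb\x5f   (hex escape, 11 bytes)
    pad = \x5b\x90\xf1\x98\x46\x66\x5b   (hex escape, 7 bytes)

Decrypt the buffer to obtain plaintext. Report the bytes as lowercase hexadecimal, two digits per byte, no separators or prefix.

The 7-byte key repeats, so the effective keystream is 5b 90 f1 98 46 66 5b 5b 90 f1 98.
byte 0: 10011010 xor 01011011 = 11000001
byte 1: 10110001 xor 10010000 = 00100001
byte 2: 11111000 xor 11110001 = 00001001
byte 3: 10011100 xor 10011000 = 00000100
byte 4: 11110110 xor 01000110 = 10110000
byte 5: 00001100 xor 01100110 = 01101010
byte 6: 11101111 xor 01011011 = 10110100
byte 7: 00010101 xor 01011011 = 01001110
byte 8: 11111110 xor 10010000 = 01101110
byte 9: 10111011 xor 11110001 = 01001010
byte 10: 01011111 xor 10011000 = 11000111

c1210904b06ab44e6e4ac7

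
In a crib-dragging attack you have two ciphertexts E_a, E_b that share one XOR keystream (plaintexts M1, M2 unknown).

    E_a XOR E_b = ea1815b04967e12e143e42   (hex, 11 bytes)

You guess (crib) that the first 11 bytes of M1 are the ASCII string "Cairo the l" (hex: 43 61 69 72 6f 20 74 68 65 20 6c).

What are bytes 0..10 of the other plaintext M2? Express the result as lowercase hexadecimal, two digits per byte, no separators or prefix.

Since E_a ⊕ E_b = M1 ⊕ M2, XORing with the guessed M1 bytes yields the corresponding M2 bytes: M2 = (E_a ⊕ E_b) ⊕ M1.
ea XOR 43 = a9
18 XOR 61 = 79
15 XOR 69 = 7c
b0 XOR 72 = c2
49 XOR 6f = 26
67 XOR 20 = 47
e1 XOR 74 = 95
2e XOR 68 = 46
14 XOR 65 = 71
3e XOR 20 = 1e
42 XOR 6c = 2e

a9797cc226479546711e2e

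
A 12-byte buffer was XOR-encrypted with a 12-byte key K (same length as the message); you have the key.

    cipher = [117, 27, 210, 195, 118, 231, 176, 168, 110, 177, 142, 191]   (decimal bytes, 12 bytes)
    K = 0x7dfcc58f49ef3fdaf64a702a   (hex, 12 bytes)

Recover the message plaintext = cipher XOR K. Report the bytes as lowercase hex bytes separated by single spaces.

08 e7 17 4c 3f 08 8f 72 98 fb fe 95

XOR is its own inverse, so applying the key byte-wise gives the result directly.
byte 0: 75 XOR 7d = 08
byte 1: 1b XOR fc = e7
byte 2: d2 XOR c5 = 17
byte 3: c3 XOR 8f = 4c
byte 4: 76 XOR 49 = 3f
byte 5: e7 XOR ef = 08
byte 6: b0 XOR 3f = 8f
byte 7: a8 XOR da = 72
byte 8: 6e XOR f6 = 98
byte 9: b1 XOR 4a = fb
byte 10: 8e XOR 70 = fe
byte 11: bf XOR 2a = 95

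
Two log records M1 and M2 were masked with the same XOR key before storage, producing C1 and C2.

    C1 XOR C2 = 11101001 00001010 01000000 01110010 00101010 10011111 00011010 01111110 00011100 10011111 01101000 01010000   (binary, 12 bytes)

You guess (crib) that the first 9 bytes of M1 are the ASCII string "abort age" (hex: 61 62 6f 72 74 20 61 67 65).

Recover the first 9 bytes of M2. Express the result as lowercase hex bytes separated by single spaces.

Since C1 ⊕ C2 = M1 ⊕ M2, XORing with the guessed M1 bytes yields the corresponding M2 bytes: M2 = (C1 ⊕ C2) ⊕ M1.
e9 ⊕ 61 = 88
0a ⊕ 62 = 68
40 ⊕ 6f = 2f
72 ⊕ 72 = 00
2a ⊕ 74 = 5e
9f ⊕ 20 = bf
1a ⊕ 61 = 7b
7e ⊕ 67 = 19
1c ⊕ 65 = 79

88 68 2f 00 5e bf 7b 19 79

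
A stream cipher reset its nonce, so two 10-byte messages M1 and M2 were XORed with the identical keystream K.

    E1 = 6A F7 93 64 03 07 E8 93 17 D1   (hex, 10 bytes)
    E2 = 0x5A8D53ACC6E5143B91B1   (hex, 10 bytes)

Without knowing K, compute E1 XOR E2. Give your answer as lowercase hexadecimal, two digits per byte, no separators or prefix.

E1 ⊕ E2 = (M1 ⊕ K) ⊕ (M2 ⊕ K) = M1 ⊕ M2 — the shared key cancels under XOR.
byte 0: 106 XOR  90 =  48
byte 1: 247 XOR 141 = 122
byte 2: 147 XOR  83 = 192
byte 3: 100 XOR 172 = 200
byte 4:   3 XOR 198 = 197
byte 5:   7 XOR 229 = 226
byte 6: 232 XOR  20 = 252
byte 7: 147 XOR  59 = 168
byte 8:  23 XOR 145 = 134
byte 9: 209 XOR 177 =  96

307ac0c8c5e2fca88660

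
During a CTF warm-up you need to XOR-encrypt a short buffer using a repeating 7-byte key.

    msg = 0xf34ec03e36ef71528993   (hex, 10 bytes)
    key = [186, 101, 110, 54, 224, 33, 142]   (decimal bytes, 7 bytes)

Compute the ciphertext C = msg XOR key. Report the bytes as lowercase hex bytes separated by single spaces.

The 7-byte key repeats, so the effective keystream is ba 65 6e 36 e0 21 8e ba 65 6e.
byte 0: 243 xor 186 =  73
byte 1:  78 xor 101 =  43
byte 2: 192 xor 110 = 174
byte 3:  62 xor  54 =   8
byte 4:  54 xor 224 = 214
byte 5: 239 xor  33 = 206
byte 6: 113 xor 142 = 255
byte 7:  82 xor 186 = 232
byte 8: 137 xor 101 = 236
byte 9: 147 xor 110 = 253

49 2b ae 08 d6 ce ff e8 ec fd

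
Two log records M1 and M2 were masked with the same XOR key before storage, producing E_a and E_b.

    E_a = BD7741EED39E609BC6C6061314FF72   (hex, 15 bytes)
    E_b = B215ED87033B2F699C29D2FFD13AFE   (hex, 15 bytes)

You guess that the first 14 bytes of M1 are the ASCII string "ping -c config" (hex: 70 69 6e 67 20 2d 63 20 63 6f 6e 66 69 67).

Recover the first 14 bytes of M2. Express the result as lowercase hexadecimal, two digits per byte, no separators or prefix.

7f0bc20ef0882cd23980ba8aaca2

First, E_a ⊕ E_b = (M1 ⊕ K) ⊕ (M2 ⊕ K) = M1 ⊕ M2, so the key drops out. Then M2 = (M1 ⊕ M2) ⊕ M1 over the first 14 bytes.
byte 0: (bd ⊕ b2) ⊕ 70 = 0f ⊕ 70 = 7f
byte 1: (77 ⊕ 15) ⊕ 69 = 62 ⊕ 69 = 0b
byte 2: (41 ⊕ ed) ⊕ 6e = ac ⊕ 6e = c2
byte 3: (ee ⊕ 87) ⊕ 67 = 69 ⊕ 67 = 0e
byte 4: (d3 ⊕ 03) ⊕ 20 = d0 ⊕ 20 = f0
byte 5: (9e ⊕ 3b) ⊕ 2d = a5 ⊕ 2d = 88
byte 6: (60 ⊕ 2f) ⊕ 63 = 4f ⊕ 63 = 2c
byte 7: (9b ⊕ 69) ⊕ 20 = f2 ⊕ 20 = d2
byte 8: (c6 ⊕ 9c) ⊕ 63 = 5a ⊕ 63 = 39
byte 9: (c6 ⊕ 29) ⊕ 6f = ef ⊕ 6f = 80
byte 10: (06 ⊕ d2) ⊕ 6e = d4 ⊕ 6e = ba
byte 11: (13 ⊕ ff) ⊕ 66 = ec ⊕ 66 = 8a
byte 12: (14 ⊕ d1) ⊕ 69 = c5 ⊕ 69 = ac
byte 13: (ff ⊕ 3a) ⊕ 67 = c5 ⊕ 67 = a2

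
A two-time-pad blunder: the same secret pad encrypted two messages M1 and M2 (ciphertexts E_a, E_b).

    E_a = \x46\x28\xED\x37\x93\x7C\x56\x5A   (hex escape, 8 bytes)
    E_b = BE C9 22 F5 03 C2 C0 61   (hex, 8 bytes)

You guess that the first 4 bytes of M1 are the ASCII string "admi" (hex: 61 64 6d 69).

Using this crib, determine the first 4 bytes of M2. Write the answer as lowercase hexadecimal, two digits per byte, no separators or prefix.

First, E_a ⊕ E_b = (M1 ⊕ K) ⊕ (M2 ⊕ K) = M1 ⊕ M2, so the key drops out. Then M2 = (M1 ⊕ M2) ⊕ M1 over the first 4 bytes.
byte 0: (46 ⊕ be) ⊕ 61 = f8 ⊕ 61 = 99
byte 1: (28 ⊕ c9) ⊕ 64 = e1 ⊕ 64 = 85
byte 2: (ed ⊕ 22) ⊕ 6d = cf ⊕ 6d = a2
byte 3: (37 ⊕ f5) ⊕ 69 = c2 ⊕ 69 = ab

9985a2ab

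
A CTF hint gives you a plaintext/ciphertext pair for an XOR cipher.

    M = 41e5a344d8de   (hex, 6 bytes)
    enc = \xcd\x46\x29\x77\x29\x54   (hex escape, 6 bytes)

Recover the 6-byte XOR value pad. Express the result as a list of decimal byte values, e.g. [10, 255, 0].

[140, 163, 138, 51, 241, 138]

Since enc = M ⊕ pad, XORing both sides with M gives pad = M ⊕ enc.
01000001 ^ 11001101 = 10001100
11100101 ^ 01000110 = 10100011
10100011 ^ 00101001 = 10001010
01000100 ^ 01110111 = 00110011
11011000 ^ 00101001 = 11110001
11011110 ^ 01010100 = 10001010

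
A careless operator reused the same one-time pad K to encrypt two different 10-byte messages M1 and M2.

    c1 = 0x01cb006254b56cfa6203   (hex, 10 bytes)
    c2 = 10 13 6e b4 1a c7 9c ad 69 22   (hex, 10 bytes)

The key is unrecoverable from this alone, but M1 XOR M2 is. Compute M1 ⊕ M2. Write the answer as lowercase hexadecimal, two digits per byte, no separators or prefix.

11d86ed64e72f0570b21

c1 ⊕ c2 = (M1 ⊕ K) ⊕ (M2 ⊕ K) = M1 ⊕ M2 — the shared key cancels under XOR.
  1 ⊕  16 =  17
203 ⊕  19 = 216
  0 ⊕ 110 = 110
 98 ⊕ 180 = 214
 84 ⊕  26 =  78
181 ⊕ 199 = 114
108 ⊕ 156 = 240
250 ⊕ 173 =  87
 98 ⊕ 105 =  11
  3 ⊕  34 =  33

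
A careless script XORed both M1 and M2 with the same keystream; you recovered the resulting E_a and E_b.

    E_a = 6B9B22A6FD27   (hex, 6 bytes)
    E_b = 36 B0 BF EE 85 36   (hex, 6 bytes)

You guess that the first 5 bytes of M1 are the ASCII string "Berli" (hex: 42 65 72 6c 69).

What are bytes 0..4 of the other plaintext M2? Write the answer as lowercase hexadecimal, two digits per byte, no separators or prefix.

1f4eef2411

First, E_a ⊕ E_b = (M1 ⊕ K) ⊕ (M2 ⊕ K) = M1 ⊕ M2, so the key drops out. Then M2 = (M1 ⊕ M2) ⊕ M1 over the first 5 bytes.
byte 0: (6b xor 36) xor 42 = 5d xor 42 = 1f
byte 1: (9b xor b0) xor 65 = 2b xor 65 = 4e
byte 2: (22 xor bf) xor 72 = 9d xor 72 = ef
byte 3: (a6 xor ee) xor 6c = 48 xor 6c = 24
byte 4: (fd xor 85) xor 69 = 78 xor 69 = 11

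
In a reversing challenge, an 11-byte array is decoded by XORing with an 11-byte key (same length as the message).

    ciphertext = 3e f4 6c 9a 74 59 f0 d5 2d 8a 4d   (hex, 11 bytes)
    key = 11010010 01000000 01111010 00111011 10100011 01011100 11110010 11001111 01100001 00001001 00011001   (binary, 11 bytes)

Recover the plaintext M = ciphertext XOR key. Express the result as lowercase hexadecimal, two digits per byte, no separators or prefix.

XOR is its own inverse, so applying the key byte-wise gives the result directly.
byte 0: 3e ⊕ d2 = ec
byte 1: f4 ⊕ 40 = b4
byte 2: 6c ⊕ 7a = 16
byte 3: 9a ⊕ 3b = a1
byte 4: 74 ⊕ a3 = d7
byte 5: 59 ⊕ 5c = 05
byte 6: f0 ⊕ f2 = 02
byte 7: d5 ⊕ cf = 1a
byte 8: 2d ⊕ 61 = 4c
byte 9: 8a ⊕ 09 = 83
byte 10: 4d ⊕ 19 = 54

ecb416a1d705021a4c8354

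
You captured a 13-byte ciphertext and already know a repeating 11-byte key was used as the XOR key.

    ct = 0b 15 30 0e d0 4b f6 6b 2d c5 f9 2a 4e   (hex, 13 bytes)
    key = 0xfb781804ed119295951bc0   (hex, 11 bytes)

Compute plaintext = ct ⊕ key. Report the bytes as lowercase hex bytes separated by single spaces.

The 11-byte key repeats, so the effective keystream is fb 78 18 04 ed 11 92 95 95 1b c0 fb 78.
byte 0: 0b ⊕ fb = f0
byte 1: 15 ⊕ 78 = 6d
byte 2: 30 ⊕ 18 = 28
byte 3: 0e ⊕ 04 = 0a
byte 4: d0 ⊕ ed = 3d
byte 5: 4b ⊕ 11 = 5a
byte 6: f6 ⊕ 92 = 64
byte 7: 6b ⊕ 95 = fe
byte 8: 2d ⊕ 95 = b8
byte 9: c5 ⊕ 1b = de
byte 10: f9 ⊕ c0 = 39
byte 11: 2a ⊕ fb = d1
byte 12: 4e ⊕ 78 = 36

f0 6d 28 0a 3d 5a 64 fe b8 de 39 d1 36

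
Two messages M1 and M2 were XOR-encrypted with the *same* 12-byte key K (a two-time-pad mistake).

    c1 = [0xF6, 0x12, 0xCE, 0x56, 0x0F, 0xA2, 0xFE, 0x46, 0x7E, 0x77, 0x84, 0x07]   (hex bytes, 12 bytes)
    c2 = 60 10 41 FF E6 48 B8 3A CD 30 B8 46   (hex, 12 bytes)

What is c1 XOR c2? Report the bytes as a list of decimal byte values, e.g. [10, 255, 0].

c1 ⊕ c2 = (M1 ⊕ K) ⊕ (M2 ⊕ K) = M1 ⊕ M2 — the shared key cancels under XOR.
f6 xor 60 = 96
12 xor 10 = 02
ce xor 41 = 8f
56 xor ff = a9
0f xor e6 = e9
a2 xor 48 = ea
fe xor b8 = 46
46 xor 3a = 7c
7e xor cd = b3
77 xor 30 = 47
84 xor b8 = 3c
07 xor 46 = 41

[150, 2, 143, 169, 233, 234, 70, 124, 179, 71, 60, 65]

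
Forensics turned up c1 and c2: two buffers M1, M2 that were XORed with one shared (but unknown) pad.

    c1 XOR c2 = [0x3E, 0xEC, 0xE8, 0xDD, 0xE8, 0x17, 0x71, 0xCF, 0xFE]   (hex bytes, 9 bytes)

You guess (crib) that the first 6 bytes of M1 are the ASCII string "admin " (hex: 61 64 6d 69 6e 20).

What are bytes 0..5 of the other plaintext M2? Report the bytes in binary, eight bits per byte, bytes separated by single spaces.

01011111 10001000 10000101 10110100 10000110 00110111

Since c1 ⊕ c2 = M1 ⊕ M2, XORing with the guessed M1 bytes yields the corresponding M2 bytes: M2 = (c1 ⊕ c2) ⊕ M1.
3e ⊕ 61 = 5f
ec ⊕ 64 = 88
e8 ⊕ 6d = 85
dd ⊕ 69 = b4
e8 ⊕ 6e = 86
17 ⊕ 20 = 37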